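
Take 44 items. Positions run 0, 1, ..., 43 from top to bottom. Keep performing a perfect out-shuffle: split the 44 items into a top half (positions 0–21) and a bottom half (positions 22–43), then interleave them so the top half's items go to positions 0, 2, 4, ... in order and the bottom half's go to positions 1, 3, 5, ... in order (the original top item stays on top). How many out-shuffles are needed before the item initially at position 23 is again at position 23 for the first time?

Follow position 23 under repeated out-shuffles:
23 → 3 → 6 → 12 → 24 → 5 → 10 → 20 → 40 → 37 → 31 → 19 → 38 → 33 → 23
It first returns after 14 out-shuffles.

14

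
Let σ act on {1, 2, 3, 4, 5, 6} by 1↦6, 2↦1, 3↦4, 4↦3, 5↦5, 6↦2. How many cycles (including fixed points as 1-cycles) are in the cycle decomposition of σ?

3

Cycle decomposition: (1 6 2) (3 4) (5).
3 cycles.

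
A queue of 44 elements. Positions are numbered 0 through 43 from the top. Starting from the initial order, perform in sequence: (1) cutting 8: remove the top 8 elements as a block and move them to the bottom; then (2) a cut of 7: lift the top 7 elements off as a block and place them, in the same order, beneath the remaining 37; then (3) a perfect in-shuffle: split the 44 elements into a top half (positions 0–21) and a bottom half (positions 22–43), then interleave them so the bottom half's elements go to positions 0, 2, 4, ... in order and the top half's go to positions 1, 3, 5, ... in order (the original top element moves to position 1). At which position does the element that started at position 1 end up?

16

Track the element from position 1 forward through each operation:
  after op 1 (cut 8): 1 → 37
  after op 2 (cut 7): 37 → 30
  after op 3 (in-shuffle): 30 → 16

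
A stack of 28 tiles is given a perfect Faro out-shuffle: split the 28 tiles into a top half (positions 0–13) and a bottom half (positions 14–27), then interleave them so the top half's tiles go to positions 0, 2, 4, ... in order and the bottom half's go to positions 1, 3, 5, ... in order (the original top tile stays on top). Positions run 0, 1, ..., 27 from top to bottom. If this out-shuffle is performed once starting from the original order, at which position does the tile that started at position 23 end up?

19

Track the tile's position through each out-shuffle:
23 → 19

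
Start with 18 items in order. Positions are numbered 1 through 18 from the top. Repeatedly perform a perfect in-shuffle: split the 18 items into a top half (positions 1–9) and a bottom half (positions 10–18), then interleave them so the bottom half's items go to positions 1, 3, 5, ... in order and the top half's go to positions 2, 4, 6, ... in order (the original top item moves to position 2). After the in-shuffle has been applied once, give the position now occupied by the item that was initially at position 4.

8

Track the item's position through each in-shuffle:
4 → 8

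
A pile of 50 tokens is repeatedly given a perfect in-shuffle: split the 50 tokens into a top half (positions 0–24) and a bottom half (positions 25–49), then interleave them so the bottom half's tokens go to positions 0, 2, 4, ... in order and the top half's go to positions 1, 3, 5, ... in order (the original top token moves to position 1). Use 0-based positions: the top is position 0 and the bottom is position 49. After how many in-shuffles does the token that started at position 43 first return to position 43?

8

Follow position 43 under repeated in-shuffles:
43 → 36 → 22 → 45 → 40 → 30 → 10 → 21 → 43
It first returns after 8 in-shuffles.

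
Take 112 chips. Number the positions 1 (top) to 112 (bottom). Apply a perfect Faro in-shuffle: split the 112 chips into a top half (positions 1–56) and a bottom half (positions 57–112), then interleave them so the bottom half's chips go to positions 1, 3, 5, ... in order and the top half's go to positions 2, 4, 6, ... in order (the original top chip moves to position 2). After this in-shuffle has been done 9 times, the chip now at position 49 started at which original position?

Work backwards from position 49, undoing one in-shuffle at a time:
49 ← 81 ← 97 ← 105 ← 109 ← 111 ← 112 ← 56 ← 28 ← 14
So the chip now at position 49 started at position 14.

14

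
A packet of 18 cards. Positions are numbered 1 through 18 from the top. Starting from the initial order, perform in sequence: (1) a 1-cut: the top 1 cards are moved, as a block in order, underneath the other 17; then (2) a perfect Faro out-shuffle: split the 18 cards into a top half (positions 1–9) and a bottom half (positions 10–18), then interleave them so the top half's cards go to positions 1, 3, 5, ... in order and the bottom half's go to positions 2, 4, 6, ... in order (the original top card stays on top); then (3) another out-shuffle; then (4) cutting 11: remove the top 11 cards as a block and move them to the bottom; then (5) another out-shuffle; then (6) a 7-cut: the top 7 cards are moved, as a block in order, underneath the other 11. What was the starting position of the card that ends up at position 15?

Undo the operations in reverse order, starting from position 15:
  undo op 6 (cut 7): 15 ← 4
  undo op 5 (out-shuffle, from bottom half): 4 ← 11
  undo op 4 (cut 11): 11 ← 4
  undo op 3 (out-shuffle, from bottom half): 4 ← 11
  undo op 2 (out-shuffle, from top half): 11 ← 6
  undo op 1 (cut 1): 6 ← 7
So the card at position 15 came from original position 7.

7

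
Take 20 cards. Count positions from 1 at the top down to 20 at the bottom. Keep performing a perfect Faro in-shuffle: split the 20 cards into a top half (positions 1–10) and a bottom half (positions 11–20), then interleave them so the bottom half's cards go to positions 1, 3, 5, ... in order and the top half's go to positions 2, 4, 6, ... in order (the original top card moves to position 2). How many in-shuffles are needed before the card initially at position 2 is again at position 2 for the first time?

6

Follow position 2 under repeated in-shuffles:
2 → 4 → 8 → 16 → 11 → 1 → 2
It first returns after 6 in-shuffles.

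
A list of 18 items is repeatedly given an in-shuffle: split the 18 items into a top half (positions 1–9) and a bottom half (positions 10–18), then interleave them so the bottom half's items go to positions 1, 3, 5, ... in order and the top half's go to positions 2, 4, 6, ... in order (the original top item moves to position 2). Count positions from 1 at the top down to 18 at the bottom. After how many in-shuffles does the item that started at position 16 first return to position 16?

18

Follow position 16 under repeated in-shuffles:
16 → 13 → 7 → 14 → 9 → 18 → 17 → 15 → 11 → 3 → 6 → 12 → 5 → 10 → 1 → 2 → 4 → 8 → 16
It first returns after 18 in-shuffles.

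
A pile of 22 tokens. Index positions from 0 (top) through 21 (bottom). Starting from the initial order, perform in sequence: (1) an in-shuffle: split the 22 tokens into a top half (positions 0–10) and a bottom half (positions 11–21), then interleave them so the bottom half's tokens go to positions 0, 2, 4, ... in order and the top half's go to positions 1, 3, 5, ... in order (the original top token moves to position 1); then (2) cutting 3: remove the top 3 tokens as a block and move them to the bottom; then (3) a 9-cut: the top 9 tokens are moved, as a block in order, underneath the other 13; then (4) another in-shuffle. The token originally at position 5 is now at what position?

Track the token from position 5 forward through each operation:
  after op 1 (in-shuffle): 5 → 11
  after op 2 (cut 3): 11 → 8
  after op 3 (cut 9): 8 → 21
  after op 4 (in-shuffle): 21 → 20

20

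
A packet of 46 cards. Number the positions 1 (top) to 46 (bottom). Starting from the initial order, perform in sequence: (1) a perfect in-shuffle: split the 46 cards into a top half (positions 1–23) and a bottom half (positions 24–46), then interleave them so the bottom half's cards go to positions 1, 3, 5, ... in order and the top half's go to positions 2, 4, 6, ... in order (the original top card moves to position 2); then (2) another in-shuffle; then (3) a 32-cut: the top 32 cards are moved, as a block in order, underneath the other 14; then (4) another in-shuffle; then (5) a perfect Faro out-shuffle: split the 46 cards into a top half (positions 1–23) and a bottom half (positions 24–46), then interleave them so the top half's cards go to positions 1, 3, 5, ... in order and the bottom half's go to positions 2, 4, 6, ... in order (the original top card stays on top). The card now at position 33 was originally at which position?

28

Undo the operations in reverse order, starting from position 33:
  undo op 5 (out-shuffle, from top half): 33 ← 17
  undo op 4 (in-shuffle, from bottom half): 17 ← 32
  undo op 3 (cut 32): 32 ← 18
  undo op 2 (in-shuffle, from top half): 18 ← 9
  undo op 1 (in-shuffle, from bottom half): 9 ← 28
So the card at position 33 came from original position 28.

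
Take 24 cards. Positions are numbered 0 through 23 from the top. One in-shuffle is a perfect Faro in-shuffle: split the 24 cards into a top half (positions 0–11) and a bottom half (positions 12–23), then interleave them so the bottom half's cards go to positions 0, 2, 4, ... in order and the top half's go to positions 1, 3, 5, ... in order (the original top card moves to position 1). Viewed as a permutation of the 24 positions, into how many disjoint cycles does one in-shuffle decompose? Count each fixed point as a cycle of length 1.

2

Trace each unvisited position around until it returns:
(0 1 3 7 15 6 ... len 20) (4 9 19 14)
2 cycles in total.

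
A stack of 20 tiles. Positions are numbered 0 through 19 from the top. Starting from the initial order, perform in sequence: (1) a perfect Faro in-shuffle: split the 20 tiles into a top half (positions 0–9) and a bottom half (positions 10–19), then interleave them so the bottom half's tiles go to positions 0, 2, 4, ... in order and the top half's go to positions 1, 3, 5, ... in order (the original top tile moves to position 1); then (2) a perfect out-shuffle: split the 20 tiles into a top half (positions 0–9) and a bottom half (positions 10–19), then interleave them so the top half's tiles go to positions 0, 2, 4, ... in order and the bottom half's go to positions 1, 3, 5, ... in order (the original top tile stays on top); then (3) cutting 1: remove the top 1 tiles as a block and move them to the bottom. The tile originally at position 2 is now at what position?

Track the tile from position 2 forward through each operation:
  after op 1 (in-shuffle): 2 → 5
  after op 2 (out-shuffle): 5 → 10
  after op 3 (cut 1): 10 → 9

9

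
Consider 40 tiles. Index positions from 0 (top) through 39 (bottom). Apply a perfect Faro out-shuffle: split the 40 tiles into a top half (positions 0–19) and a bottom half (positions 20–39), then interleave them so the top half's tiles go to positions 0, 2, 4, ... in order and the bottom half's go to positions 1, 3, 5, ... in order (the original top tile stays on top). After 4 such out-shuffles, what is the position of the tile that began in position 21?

24

Track the tile's position through each out-shuffle:
21 → 3 → 6 → 12 → 24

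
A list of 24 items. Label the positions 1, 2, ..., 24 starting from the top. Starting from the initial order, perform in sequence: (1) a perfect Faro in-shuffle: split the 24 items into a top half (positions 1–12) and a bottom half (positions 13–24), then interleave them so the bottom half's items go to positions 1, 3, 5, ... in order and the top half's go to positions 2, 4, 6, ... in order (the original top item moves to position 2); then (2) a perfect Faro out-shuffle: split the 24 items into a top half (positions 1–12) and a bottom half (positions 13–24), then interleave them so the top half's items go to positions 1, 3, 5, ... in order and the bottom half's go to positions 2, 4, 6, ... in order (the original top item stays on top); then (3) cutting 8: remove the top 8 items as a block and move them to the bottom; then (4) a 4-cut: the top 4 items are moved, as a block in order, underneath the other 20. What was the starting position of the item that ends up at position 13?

13

Undo the operations in reverse order, starting from position 13:
  undo op 4 (cut 4): 13 ← 17
  undo op 3 (cut 8): 17 ← 1
  undo op 2 (out-shuffle, from top half): 1 ← 1
  undo op 1 (in-shuffle, from bottom half): 1 ← 13
So the item at position 13 came from original position 13.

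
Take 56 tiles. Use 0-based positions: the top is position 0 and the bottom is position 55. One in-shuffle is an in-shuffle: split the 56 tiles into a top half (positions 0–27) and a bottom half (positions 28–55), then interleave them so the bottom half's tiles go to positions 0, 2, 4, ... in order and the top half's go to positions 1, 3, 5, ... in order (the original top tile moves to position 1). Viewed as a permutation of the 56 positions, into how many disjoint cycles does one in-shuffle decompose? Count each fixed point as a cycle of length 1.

4

Trace each unvisited position around until it returns:
(0 1 3 7 15 31 ... len 18) (2 5 11 23 47 38 ... len 18) (4 9 19 39 22 45 ... len 18) (18 37)
4 cycles in total.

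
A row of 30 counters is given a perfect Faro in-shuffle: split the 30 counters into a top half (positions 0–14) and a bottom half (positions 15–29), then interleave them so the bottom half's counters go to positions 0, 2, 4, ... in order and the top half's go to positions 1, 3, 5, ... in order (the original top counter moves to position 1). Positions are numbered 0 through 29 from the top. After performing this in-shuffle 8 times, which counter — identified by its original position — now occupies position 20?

Work backwards from position 20, undoing one in-shuffle at a time:
20 ← 25 ← 12 ← 21 ← 10 ← 20 ← 25 ← 12 ← 21
So the counter now at position 20 started at position 21.

21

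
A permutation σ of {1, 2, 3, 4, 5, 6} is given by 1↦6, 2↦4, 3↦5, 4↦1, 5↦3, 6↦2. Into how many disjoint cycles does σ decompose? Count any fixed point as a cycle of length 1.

Cycle decomposition: (1 6 2 4) (3 5).
2 cycles.

2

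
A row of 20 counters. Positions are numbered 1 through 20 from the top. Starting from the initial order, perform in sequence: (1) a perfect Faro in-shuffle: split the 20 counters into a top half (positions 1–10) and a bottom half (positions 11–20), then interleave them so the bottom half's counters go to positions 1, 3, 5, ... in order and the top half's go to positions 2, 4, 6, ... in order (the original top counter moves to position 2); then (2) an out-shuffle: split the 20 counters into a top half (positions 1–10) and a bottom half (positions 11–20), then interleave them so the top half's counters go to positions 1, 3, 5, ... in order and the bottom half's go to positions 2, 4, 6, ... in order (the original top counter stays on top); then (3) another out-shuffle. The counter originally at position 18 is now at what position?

Track the counter from position 18 forward through each operation:
  after op 1 (in-shuffle): 18 → 15
  after op 2 (out-shuffle): 15 → 10
  after op 3 (out-shuffle): 10 → 19

19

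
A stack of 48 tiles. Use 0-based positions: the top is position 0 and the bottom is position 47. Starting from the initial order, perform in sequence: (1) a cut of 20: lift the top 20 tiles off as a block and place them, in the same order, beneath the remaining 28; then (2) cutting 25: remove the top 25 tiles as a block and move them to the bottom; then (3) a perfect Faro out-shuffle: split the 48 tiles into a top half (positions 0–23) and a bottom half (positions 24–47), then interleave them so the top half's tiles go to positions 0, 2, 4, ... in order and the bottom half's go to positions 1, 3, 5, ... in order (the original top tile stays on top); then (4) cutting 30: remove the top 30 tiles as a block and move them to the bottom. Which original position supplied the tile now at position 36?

Undo the operations in reverse order, starting from position 36:
  undo op 4 (cut 30): 36 ← 18
  undo op 3 (out-shuffle, from top half): 18 ← 9
  undo op 2 (cut 25): 9 ← 34
  undo op 1 (cut 20): 34 ← 6
So the tile at position 36 came from original position 6.

6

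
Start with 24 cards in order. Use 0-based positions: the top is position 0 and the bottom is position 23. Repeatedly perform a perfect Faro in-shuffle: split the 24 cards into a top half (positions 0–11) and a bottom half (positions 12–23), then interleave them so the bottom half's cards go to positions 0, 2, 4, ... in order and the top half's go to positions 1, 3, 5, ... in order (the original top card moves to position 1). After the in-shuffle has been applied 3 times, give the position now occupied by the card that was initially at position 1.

15

Track the card's position through each in-shuffle:
1 → 3 → 7 → 15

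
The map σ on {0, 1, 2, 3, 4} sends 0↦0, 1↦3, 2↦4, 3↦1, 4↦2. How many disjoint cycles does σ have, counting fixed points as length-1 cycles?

3

Cycle decomposition: (0) (1 3) (2 4).
3 cycles.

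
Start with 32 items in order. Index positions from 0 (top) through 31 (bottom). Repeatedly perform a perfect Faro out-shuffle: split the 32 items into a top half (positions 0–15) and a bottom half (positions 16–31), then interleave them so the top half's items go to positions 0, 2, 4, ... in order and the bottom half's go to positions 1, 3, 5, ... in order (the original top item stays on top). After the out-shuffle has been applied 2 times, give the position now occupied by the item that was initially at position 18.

Track the item's position through each out-shuffle:
18 → 5 → 10

10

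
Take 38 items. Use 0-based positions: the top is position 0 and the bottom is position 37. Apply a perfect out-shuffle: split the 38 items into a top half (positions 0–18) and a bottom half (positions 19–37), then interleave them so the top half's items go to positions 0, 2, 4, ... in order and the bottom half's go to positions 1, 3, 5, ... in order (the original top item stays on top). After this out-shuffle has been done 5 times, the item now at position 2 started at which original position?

Work backwards from position 2, undoing one out-shuffle at a time:
2 ← 1 ← 19 ← 28 ← 14 ← 7
So the item now at position 2 started at position 7.

7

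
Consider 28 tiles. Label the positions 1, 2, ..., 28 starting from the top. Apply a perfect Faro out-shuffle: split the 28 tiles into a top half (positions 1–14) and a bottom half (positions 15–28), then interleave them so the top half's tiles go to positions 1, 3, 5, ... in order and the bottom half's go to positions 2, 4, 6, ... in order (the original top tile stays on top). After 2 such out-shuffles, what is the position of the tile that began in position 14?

26

Track the tile's position through each out-shuffle:
14 → 27 → 26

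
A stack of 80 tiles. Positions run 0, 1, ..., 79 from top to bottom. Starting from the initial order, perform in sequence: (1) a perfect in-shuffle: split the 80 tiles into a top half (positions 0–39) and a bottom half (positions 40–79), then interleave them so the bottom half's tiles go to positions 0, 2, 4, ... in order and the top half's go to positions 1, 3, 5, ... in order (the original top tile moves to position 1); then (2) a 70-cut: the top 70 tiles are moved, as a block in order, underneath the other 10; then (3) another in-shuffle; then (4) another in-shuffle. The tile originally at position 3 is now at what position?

71

Track the tile from position 3 forward through each operation:
  after op 1 (in-shuffle): 3 → 7
  after op 2 (cut 70): 7 → 17
  after op 3 (in-shuffle): 17 → 35
  after op 4 (in-shuffle): 35 → 71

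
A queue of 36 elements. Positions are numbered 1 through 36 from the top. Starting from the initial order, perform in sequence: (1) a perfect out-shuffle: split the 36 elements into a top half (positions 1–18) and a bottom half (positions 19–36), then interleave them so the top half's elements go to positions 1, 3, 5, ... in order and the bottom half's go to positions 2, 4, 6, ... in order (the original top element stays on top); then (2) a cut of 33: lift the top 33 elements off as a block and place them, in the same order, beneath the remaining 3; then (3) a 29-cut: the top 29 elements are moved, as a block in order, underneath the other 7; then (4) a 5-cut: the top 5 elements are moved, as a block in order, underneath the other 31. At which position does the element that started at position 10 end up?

Track the element from position 10 forward through each operation:
  after op 1 (out-shuffle): 10 → 19
  after op 2 (cut 33): 19 → 22
  after op 3 (cut 29): 22 → 29
  after op 4 (cut 5): 29 → 24

24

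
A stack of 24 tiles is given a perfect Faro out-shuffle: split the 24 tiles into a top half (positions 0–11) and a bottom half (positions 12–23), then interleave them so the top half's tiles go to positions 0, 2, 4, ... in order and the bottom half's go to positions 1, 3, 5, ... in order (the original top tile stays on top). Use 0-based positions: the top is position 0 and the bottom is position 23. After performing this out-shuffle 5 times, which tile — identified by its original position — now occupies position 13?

4

Work backwards from position 13, undoing one out-shuffle at a time:
13 ← 18 ← 9 ← 16 ← 8 ← 4
So the tile now at position 13 started at position 4.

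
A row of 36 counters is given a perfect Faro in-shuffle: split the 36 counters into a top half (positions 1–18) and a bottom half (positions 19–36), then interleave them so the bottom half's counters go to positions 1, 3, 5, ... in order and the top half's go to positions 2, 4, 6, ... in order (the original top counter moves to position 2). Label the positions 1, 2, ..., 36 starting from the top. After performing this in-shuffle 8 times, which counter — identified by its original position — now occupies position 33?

Work backwards from position 33, undoing one in-shuffle at a time:
33 ← 35 ← 36 ← 18 ← 9 ← 23 ← 30 ← 15 ← 26
So the counter now at position 33 started at position 26.

26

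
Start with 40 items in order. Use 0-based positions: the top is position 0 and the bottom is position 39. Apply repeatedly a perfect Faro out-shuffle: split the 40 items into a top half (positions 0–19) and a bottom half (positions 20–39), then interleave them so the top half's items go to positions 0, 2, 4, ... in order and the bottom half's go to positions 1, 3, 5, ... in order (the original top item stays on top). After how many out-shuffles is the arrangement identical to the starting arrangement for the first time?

12

The out-shuffle permutes the 40 positions with cycle lengths [1, 1, 2, 12, 12, 12].
Every item is home exactly when every cycle has completed a whole number of laps, i.e. after lcm(1, 2, 12) = 12 out-shuffles.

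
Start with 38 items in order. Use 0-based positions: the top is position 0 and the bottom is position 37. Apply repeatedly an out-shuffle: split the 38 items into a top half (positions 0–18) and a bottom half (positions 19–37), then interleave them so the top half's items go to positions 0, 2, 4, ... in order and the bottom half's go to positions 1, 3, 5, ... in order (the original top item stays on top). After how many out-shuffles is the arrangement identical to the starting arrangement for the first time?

36

The out-shuffle permutes the 38 positions with cycle lengths [1, 1, 36].
Every item is home exactly when every cycle has completed a whole number of laps, i.e. after lcm(1, 36) = 36 out-shuffles.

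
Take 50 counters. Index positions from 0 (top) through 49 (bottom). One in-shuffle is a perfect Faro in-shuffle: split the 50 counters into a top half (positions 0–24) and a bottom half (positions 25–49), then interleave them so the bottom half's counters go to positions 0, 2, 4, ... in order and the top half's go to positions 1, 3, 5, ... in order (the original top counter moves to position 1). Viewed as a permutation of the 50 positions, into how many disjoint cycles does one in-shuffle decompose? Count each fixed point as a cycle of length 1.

7

Trace each unvisited position around until it returns:
(0 1 3 7 15 31 12 25) (2 5 11 23 47 44 38 26) (4 9 19 39 28 6 13 27) (8 17 35 20 41 32 14 29) (10 21 43 36 22 45 40 30) (16 33) (18 37 24 49 48 46 42 34)
7 cycles in total.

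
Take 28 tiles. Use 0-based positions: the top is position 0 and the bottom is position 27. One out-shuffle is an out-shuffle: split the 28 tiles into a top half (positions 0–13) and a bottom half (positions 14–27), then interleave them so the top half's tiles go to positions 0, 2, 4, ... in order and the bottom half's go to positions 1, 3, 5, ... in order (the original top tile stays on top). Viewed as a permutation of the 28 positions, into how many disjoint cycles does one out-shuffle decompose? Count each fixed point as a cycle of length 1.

Trace each unvisited position around until it returns:
(0) (1 2 4 8 16 5 ... len 18) (3 6 12 24 21 15) (9 18) (27)
5 cycles in total.

5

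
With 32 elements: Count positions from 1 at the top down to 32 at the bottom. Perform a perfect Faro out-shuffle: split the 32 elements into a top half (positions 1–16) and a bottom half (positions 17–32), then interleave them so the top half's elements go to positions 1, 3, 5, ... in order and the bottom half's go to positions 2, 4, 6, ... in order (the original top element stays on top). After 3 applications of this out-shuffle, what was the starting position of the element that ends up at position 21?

Work backwards from position 21, undoing one out-shuffle at a time:
21 ← 11 ← 6 ← 19
So the element now at position 21 started at position 19.

19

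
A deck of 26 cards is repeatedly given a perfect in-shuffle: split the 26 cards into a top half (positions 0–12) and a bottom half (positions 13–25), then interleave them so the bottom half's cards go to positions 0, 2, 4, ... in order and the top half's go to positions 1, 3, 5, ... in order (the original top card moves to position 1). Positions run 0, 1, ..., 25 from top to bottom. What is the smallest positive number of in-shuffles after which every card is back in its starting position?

18

The in-shuffle permutes the 26 positions with cycle lengths [2, 6, 18].
Every card is home exactly when every cycle has completed a whole number of laps, i.e. after lcm(2, 6, 18) = 18 in-shuffles.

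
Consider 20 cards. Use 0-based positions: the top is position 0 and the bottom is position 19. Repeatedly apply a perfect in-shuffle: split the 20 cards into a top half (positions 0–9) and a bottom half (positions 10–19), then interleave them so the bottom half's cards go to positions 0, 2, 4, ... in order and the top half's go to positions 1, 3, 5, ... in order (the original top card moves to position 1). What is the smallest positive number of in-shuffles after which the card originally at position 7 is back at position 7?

Follow position 7 under repeated in-shuffles:
7 → 15 → 10 → 0 → 1 → 3 → 7
It first returns after 6 in-shuffles.

6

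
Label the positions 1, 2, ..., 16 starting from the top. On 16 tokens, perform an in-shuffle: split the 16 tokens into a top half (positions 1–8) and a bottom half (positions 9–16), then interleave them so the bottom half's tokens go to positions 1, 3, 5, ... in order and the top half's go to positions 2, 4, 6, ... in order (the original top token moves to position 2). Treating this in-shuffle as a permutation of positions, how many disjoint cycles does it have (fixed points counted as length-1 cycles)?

Trace each unvisited position around until it returns:
(1 2 4 8 16 15 13 9) (3 6 12 7 14 11 5 10)
2 cycles in total.

2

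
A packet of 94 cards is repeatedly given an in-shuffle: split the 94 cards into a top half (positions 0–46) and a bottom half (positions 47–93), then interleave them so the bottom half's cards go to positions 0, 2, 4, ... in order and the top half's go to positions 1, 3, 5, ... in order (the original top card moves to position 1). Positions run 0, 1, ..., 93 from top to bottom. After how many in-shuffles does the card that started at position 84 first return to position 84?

18

Follow position 84 under repeated in-shuffles:
84 → 74 → 54 → 14 → 29 → 59 → 24 → 49 → 4 → 9 → 19 → 39 → 79 → 64 → 34 → 69 → 44 → 89 → 84
It first returns after 18 in-shuffles.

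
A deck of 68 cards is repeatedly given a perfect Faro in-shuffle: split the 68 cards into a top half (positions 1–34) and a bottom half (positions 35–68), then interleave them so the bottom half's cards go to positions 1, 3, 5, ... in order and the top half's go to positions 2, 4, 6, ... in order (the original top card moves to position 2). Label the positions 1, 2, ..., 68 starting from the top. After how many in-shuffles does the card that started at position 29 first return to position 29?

22

Follow position 29 under repeated in-shuffles:
29 → 58 → 47 → 25 → 50 → 31 → 62 → 55 → ... → 29 (length 22)
It first returns after 22 in-shuffles.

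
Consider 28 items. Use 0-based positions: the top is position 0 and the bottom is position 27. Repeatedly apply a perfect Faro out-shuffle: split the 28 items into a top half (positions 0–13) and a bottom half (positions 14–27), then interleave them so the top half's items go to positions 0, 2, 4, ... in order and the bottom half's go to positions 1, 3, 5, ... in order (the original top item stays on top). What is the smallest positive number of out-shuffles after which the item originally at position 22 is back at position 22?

18

Follow position 22 under repeated out-shuffles:
22 → 17 → 7 → 14 → 1 → 2 → 4 → 8 → 16 → 5 → 10 → 20 → 13 → 26 → 25 → 23 → 19 → 11 → 22
It first returns after 18 out-shuffles.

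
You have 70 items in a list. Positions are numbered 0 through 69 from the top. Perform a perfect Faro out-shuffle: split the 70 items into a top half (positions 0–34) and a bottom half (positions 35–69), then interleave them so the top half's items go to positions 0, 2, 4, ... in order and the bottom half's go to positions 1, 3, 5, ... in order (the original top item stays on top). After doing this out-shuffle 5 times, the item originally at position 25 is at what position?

41

Track the item's position through each out-shuffle:
25 → 50 → 31 → 62 → 55 → 41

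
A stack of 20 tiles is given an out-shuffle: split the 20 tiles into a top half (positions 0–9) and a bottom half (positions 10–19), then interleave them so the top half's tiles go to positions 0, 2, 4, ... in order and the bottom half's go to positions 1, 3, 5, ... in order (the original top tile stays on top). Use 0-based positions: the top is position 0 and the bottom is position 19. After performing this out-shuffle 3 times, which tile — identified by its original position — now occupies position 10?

6

Work backwards from position 10, undoing one out-shuffle at a time:
10 ← 5 ← 12 ← 6
So the tile now at position 10 started at position 6.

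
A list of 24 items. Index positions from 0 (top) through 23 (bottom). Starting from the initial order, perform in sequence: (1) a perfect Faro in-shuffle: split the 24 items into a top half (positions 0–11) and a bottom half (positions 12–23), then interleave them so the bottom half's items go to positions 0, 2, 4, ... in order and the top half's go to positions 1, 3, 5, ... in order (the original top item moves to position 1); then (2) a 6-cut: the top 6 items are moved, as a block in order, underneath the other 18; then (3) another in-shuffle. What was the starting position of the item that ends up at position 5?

Undo the operations in reverse order, starting from position 5:
  undo op 3 (in-shuffle, from top half): 5 ← 2
  undo op 2 (cut 6): 2 ← 8
  undo op 1 (in-shuffle, from bottom half): 8 ← 16
So the item at position 5 came from original position 16.

16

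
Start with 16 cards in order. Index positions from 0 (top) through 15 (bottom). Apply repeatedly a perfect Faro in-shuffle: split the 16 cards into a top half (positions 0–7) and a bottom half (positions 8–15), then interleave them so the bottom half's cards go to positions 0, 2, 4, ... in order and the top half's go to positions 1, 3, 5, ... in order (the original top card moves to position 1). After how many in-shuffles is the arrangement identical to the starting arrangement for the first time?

8

The in-shuffle permutes the 16 positions with cycle lengths [8, 8].
Every card is home exactly when every cycle has completed a whole number of laps, i.e. after lcm(8) = 8 in-shuffles.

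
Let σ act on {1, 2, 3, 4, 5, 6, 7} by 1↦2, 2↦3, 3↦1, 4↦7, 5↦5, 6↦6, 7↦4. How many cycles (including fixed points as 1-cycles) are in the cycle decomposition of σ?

4

Cycle decomposition: (1 2 3) (4 7) (5) (6).
4 cycles.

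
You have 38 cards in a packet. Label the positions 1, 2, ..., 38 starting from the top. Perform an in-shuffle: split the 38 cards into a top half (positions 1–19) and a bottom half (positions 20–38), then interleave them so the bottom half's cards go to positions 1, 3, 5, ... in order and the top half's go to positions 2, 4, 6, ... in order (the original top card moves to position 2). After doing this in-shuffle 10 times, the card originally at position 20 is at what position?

Track the card's position through each in-shuffle:
20 → 1 → 2 → 4 → 8 → 16 → 32 → 25 → 11 → 22 → 5

5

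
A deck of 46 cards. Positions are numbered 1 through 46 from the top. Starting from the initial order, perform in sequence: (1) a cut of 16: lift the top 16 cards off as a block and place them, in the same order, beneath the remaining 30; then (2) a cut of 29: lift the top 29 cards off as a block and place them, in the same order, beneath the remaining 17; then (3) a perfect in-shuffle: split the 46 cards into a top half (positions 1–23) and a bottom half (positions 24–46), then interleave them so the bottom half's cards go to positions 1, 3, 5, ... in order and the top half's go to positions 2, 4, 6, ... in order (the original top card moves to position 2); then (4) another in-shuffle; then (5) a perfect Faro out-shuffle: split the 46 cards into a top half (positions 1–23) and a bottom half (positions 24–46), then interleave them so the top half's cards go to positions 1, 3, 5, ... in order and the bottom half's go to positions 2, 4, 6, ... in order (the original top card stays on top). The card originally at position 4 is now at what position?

39

Track the card from position 4 forward through each operation:
  after op 1 (cut 16): 4 → 34
  after op 2 (cut 29): 34 → 5
  after op 3 (in-shuffle): 5 → 10
  after op 4 (in-shuffle): 10 → 20
  after op 5 (out-shuffle): 20 → 39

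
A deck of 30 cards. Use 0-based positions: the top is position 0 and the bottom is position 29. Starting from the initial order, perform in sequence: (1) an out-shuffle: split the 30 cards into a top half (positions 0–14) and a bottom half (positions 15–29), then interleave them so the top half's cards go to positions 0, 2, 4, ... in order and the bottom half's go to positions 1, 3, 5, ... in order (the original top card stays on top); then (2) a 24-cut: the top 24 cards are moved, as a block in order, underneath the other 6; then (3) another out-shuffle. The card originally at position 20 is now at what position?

Track the card from position 20 forward through each operation:
  after op 1 (out-shuffle): 20 → 11
  after op 2 (cut 24): 11 → 17
  after op 3 (out-shuffle): 17 → 5

5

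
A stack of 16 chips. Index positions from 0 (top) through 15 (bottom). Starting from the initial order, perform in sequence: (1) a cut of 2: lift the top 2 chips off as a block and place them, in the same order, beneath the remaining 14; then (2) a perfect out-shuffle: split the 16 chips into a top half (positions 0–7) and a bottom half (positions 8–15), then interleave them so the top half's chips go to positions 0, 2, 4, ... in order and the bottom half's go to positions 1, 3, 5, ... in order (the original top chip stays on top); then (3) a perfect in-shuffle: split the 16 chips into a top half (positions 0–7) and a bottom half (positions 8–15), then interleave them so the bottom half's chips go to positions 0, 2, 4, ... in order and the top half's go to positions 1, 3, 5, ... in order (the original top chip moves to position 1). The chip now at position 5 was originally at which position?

Undo the operations in reverse order, starting from position 5:
  undo op 3 (in-shuffle, from top half): 5 ← 2
  undo op 2 (out-shuffle, from top half): 2 ← 1
  undo op 1 (cut 2): 1 ← 3
So the chip at position 5 came from original position 3.

3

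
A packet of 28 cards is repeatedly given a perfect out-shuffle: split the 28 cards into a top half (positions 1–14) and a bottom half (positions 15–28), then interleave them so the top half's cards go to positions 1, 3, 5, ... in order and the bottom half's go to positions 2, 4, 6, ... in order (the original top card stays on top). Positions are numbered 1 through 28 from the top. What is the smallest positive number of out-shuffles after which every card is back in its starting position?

18

The out-shuffle permutes the 28 positions with cycle lengths [1, 1, 2, 6, 18].
Every card is home exactly when every cycle has completed a whole number of laps, i.e. after lcm(1, 2, 6, 18) = 18 out-shuffles.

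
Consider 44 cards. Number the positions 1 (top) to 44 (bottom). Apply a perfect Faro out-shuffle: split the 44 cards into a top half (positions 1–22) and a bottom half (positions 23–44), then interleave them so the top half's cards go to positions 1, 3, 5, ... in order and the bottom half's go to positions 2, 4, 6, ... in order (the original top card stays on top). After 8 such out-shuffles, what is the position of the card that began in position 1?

1

Position 1 is a fixed point of every out-shuffle, so the card never moves.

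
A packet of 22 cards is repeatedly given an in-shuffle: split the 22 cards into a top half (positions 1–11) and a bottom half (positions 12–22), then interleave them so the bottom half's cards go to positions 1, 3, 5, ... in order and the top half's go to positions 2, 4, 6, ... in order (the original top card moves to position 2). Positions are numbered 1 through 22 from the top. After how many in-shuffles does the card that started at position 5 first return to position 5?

Follow position 5 under repeated in-shuffles:
5 → 10 → 20 → 17 → 11 → 22 → 21 → 19 → 15 → 7 → 14 → 5
It first returns after 11 in-shuffles.

11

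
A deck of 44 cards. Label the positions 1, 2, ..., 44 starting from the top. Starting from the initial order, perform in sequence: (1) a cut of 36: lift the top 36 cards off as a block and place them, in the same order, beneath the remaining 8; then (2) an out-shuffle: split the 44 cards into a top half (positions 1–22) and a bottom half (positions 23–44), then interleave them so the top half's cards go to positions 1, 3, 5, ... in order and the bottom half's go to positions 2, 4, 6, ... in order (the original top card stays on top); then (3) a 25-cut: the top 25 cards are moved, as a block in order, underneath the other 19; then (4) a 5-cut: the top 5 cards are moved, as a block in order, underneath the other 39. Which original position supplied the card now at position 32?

23

Undo the operations in reverse order, starting from position 32:
  undo op 4 (cut 5): 32 ← 37
  undo op 3 (cut 25): 37 ← 18
  undo op 2 (out-shuffle, from bottom half): 18 ← 31
  undo op 1 (cut 36): 31 ← 23
So the card at position 32 came from original position 23.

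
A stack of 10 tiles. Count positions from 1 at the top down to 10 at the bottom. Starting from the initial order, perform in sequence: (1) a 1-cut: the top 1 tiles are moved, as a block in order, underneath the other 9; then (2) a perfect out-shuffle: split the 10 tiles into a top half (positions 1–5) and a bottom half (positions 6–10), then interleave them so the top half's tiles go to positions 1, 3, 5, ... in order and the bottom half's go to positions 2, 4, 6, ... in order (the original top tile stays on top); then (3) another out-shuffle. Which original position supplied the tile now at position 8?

Undo the operations in reverse order, starting from position 8:
  undo op 3 (out-shuffle, from bottom half): 8 ← 9
  undo op 2 (out-shuffle, from top half): 9 ← 5
  undo op 1 (cut 1): 5 ← 6
So the tile at position 8 came from original position 6.

6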